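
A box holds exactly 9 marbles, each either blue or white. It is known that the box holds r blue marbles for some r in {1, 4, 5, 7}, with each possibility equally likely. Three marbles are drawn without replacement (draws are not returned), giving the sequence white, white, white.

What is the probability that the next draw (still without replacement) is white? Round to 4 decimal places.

0.7238

The likelihood of the observed sequence under each hypothesis: P(data | r = 1) = (8/9)(7/8)(6/7) = 2/3; P(data | r = 4) = (5/9)(4/8)(3/7) = 5/42; P(data | r = 5) = (4/9)(3/8)(2/7) = 1/21; P(data | r = 7) = (2/9)(1/8)(0/7) = 0.
Weighting by the prior gives 1/4 · 2/3 = 1/6, 1/4 · 5/42 = 5/168, 1/4 · 1/21 = 1/84, 1/4 · 0 = 0; these sum to 5/24.
Normalising, the posterior is P(r = 1 | data) = 4/5, P(r = 4 | data) = 1/7, P(r = 5 | data) = 2/35, P(r = 7 | data) = 0.
So P(white next | data) = Σ P(white next | H) P(H | data) = (5/6)(4/5) + (1/3)(1/7) + (1/6)(2/35) = 76/105.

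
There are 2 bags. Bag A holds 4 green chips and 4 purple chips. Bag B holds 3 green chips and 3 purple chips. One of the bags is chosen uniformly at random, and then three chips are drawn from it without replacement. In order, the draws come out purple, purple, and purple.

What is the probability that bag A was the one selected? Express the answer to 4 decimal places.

Under each hypothesis, the probability of the observed sequence is: P(data | bag A) = (4/8)(3/7)(2/6) = 1/14; P(data | bag B) = (3/6)(2/5)(1/4) = 1/20.
Weighting by the prior gives 1/2 · 1/14 = 1/28, 1/2 · 1/20 = 1/40; these sum to 17/280.
Therefore the posterior P(bag A | data) = (1/28) / (17/280) = 10/17.

0.5882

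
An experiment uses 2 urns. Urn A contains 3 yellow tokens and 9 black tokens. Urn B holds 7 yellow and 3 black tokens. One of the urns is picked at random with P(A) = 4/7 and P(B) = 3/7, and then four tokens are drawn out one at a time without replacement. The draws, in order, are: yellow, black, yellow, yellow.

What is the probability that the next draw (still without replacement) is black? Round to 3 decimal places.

0.364

For each hypothesis, P(data | H) works out to: P(data | urn A) = (3/12)(9/11)(2/10)(1/9) = 0.0045455; P(data | urn B) = (7/10)(3/9)(6/8)(5/7) = 0.125.
The prior-weighted likelihoods are 4/7 · 0.0045455 = 0.0025974, 3/7 · 0.125 = 0.053571; with total 0.056169.
Dividing through by the total gives posterior P(urn A | data) = 0.046243, P(urn B | data) = 0.95376.
The predictive probability is P(black next | data) = (1)(0.046243) + (1/3)(0.95376) = 0.36416.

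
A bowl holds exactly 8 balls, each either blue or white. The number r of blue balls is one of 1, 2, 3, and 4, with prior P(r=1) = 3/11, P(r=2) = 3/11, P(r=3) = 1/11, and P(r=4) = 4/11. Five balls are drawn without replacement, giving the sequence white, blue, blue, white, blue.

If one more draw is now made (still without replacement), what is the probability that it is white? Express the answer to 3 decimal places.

Under each hypothesis, the probability of the observed sequence is: P(data | r = 1) = (7/8)(1/7)(0/6) = 0; P(data | r = 2) = (6/8)(2/7)(1/6)(5/5)(0/4) = 0; P(data | r = 3) = (5/8)(3/7)(2/6)(4/5)(1/4) = 0.017857; P(data | r = 4) = (4/8)(4/7)(3/6)(3/5)(2/4) = 0.042857.
Weighting by the prior gives 3/11 · 0 = 0, 3/11 · 0 = 0, 1/11 · 0.017857 = 0.0016234, 4/11 · 0.042857 = 0.015584; with total 0.017208.
Dividing through by the total gives posterior P(r = 1 | data) = 0, P(r = 2 | data) = 0, P(r = 3 | data) = 0.09434, P(r = 4 | data) = 0.90566.
Averaging over the posterior, P(white next | data) = (1)(0.09434) + (2/3)(0.90566) = 0.69811.

0.698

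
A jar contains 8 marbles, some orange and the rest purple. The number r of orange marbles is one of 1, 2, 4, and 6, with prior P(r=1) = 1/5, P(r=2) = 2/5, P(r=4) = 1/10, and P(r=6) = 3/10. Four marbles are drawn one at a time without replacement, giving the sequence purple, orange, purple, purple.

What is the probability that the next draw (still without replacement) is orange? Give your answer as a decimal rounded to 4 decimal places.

0.2114

Compute the likelihood of the observed sequence for each case: P(data | r = 1) = (7/8)(1/7)(6/6)(5/5) = 0.125; P(data | r = 2) = (6/8)(2/7)(5/6)(4/5) = 0.14286; P(data | r = 4) = (4/8)(4/7)(3/6)(2/5) = 0.057143; P(data | r = 6) = (2/8)(6/7)(1/6)(0/5) = 0.
Multiplying each by its prior: 1/5 · 0.125 = 0.025, 2/5 · 0.14286 = 0.057143, 1/10 · 0.057143 = 0.0057143, 3/10 · 0 = 0; these sum to 0.087857.
Normalising, the posterior is P(r = 1 | data) = 0.28455, P(r = 2 | data) = 0.65041, P(r = 4 | data) = 0.065041, P(r = 6 | data) = 0.
The predictive probability is P(orange next | data) = (0)(0.28455) + (1/4)(0.65041) + (3/4)(0.065041) = 0.21138.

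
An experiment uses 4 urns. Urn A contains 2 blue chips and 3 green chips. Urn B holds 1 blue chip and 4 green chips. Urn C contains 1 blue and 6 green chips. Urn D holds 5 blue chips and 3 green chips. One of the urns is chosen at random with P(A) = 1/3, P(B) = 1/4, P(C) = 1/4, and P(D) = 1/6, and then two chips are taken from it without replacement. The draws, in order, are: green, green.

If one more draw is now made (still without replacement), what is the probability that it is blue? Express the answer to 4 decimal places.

0.3747

Under each hypothesis, the probability of the observed sequence is: P(data | urn A) = (3/5)(2/4) = 3/10; P(data | urn B) = (4/5)(3/4) = 3/5; P(data | urn C) = (6/7)(5/6) = 5/7; P(data | urn D) = (3/8)(2/7) = 3/28.
The prior-weighted likelihoods are 1/3 · 3/10 = 1/10, 1/4 · 3/5 = 3/20, 1/4 · 5/7 = 5/28, 1/6 · 3/28 = 1/56; summing to 25/56.
Dividing through by the total gives posterior P(urn A | data) = 28/125, P(urn B | data) = 42/125, P(urn C | data) = 2/5, P(urn D | data) = 1/25.
The predictive probability is P(blue next | data) = (2/3)(28/125) + (1/3)(42/125) + (1/5)(2/5) + (5/6)(1/25) = 281/750.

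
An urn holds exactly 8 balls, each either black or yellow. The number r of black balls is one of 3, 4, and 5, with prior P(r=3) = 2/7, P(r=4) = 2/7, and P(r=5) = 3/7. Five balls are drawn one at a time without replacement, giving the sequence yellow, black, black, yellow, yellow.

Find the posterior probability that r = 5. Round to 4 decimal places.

0.2174

Compute the likelihood of the observed sequence for each case: P(data | r = 3) = (5/8)(3/7)(2/6)(4/5)(3/4) = 0.053571; P(data | r = 4) = (4/8)(4/7)(3/6)(3/5)(2/4) = 0.042857; P(data | r = 5) = (3/8)(5/7)(4/6)(2/5)(1/4) = 0.017857.
Multiplying each by its prior: 2/7 · 0.053571 = 0.015306, 2/7 · 0.042857 = 0.012245, 3/7 · 0.017857 = 0.0076531; with total 0.035204.
By Bayes' rule, P(r = 5 | data) = (0.0076531) / (0.035204) = 0.21739.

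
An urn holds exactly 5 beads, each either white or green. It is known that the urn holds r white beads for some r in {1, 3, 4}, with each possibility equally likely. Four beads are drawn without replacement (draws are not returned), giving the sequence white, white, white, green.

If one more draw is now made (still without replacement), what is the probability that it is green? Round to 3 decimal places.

Under each hypothesis, the probability of the observed sequence is: P(data | r = 1) = (1/5)(0/4) = 0; P(data | r = 3) = (3/5)(2/4)(1/3)(2/2) = 1/10; P(data | r = 4) = (4/5)(3/4)(2/3)(1/2) = 1/5.
Multiplying each by its prior: 1/3 · 0 = 0, 1/3 · 1/10 = 1/30, 1/3 · 1/5 = 1/15; these sum to 1/10.
Normalising, the posterior is P(r = 1 | data) = 0, P(r = 3 | data) = 1/3, P(r = 4 | data) = 2/3.
Averaging over the posterior, P(green next | data) = (1)(1/3) + (0)(2/3) = 1/3.

0.333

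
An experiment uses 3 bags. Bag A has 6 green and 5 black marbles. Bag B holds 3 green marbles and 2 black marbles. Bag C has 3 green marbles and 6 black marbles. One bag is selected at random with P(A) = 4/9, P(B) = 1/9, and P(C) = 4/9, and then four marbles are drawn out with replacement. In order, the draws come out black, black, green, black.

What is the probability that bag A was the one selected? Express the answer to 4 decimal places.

The likelihood of the observed sequence under each hypothesis: P(data | bag A) = (5/11)(5/11)(6/11)(5/11) = 0.051226; P(data | bag B) = (2/5)(2/5)(3/5)(2/5) = 0.0384; P(data | bag C) = (6/9)(6/9)(3/9)(6/9) = 0.098765.
Multiplying each by its prior: 4/9 · 0.051226 = 0.022767, 1/9 · 0.0384 = 0.0042667, 4/9 · 0.098765 = 0.043896; summing to 0.07093.
Hence P(bag A | data) = (0.022767) / (0.07093) = 0.32098.

0.3210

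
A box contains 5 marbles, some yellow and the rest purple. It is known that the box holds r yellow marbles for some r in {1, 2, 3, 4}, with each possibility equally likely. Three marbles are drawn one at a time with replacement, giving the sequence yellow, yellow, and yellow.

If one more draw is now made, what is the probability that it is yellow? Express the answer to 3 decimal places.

0.708

Under each hypothesis, the probability of the observed sequence is: P(data | r = 1) = (1/5)(1/5)(1/5) = 1/125; P(data | r = 2) = (2/5)(2/5)(2/5) = 8/125; P(data | r = 3) = (3/5)(3/5)(3/5) = 27/125; P(data | r = 4) = (4/5)(4/5)(4/5) = 64/125.
Multiplying each by its prior: 1/4 · 1/125 = 1/500, 1/4 · 8/125 = 2/125, 1/4 · 27/125 = 27/500, 1/4 · 64/125 = 16/125; these sum to 1/5.
The posterior is then P(r = 1 | data) = 1/100, P(r = 2 | data) = 2/25, P(r = 3 | data) = 27/100, P(r = 4 | data) = 16/25.
So P(yellow next | data) = Σ P(yellow next | H) P(H | data) = (1/5)(1/100) + (2/5)(2/25) + (3/5)(27/100) + (4/5)(16/25) = 177/250.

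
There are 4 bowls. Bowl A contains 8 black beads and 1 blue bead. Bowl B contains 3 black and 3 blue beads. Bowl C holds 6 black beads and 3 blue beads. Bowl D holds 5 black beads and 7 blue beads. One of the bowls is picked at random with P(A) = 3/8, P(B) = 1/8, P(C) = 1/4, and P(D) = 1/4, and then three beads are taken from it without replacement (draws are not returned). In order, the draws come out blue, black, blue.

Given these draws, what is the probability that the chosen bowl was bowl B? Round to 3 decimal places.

Compute the likelihood of the observed sequence for each case: P(data | bowl A) = (1/9)(8/8)(0/7) = 0; P(data | bowl B) = (3/6)(3/5)(2/4) = 0.15; P(data | bowl C) = (3/9)(6/8)(2/7) = 0.071429; P(data | bowl D) = (7/12)(5/11)(6/10) = 0.15909.
Multiplying each by its prior: 3/8 · 0 = 0, 1/8 · 0.15 = 0.01875, 1/4 · 0.071429 = 0.017857, 1/4 · 0.15909 = 0.039773; with total 0.07638.
Hence P(bowl B | data) = (0.01875) / (0.07638) = 0.24548.

0.245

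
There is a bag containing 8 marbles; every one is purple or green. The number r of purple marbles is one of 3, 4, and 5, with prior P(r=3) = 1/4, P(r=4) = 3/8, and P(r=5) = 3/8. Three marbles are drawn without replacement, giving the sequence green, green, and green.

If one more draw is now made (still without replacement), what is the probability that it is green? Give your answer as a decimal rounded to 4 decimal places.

0.2971

Compute the likelihood of the observed sequence for each case: P(data | r = 3) = (5/8)(4/7)(3/6) = 5/28; P(data | r = 4) = (4/8)(3/7)(2/6) = 1/14; P(data | r = 5) = (3/8)(2/7)(1/6) = 1/56.
Multiplying each by its prior: 1/4 · 5/28 = 5/112, 3/8 · 1/14 = 3/112, 3/8 · 1/56 = 3/448; summing to 5/64.
Normalising, the posterior is P(r = 3 | data) = 4/7, P(r = 4 | data) = 12/35, P(r = 5 | data) = 3/35.
Averaging over the posterior, P(green next | data) = (2/5)(4/7) + (1/5)(12/35) + (0)(3/35) = 52/175.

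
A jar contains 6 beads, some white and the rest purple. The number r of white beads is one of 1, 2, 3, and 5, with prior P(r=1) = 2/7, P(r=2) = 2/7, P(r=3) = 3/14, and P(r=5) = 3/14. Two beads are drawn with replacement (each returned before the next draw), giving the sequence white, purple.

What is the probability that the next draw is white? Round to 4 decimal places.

0.4255

Compute the likelihood of the observed sequence for each case: P(data | r = 1) = (1/6)(5/6) = 5/36; P(data | r = 2) = (2/6)(4/6) = 2/9; P(data | r = 3) = (3/6)(3/6) = 1/4; P(data | r = 5) = (5/6)(1/6) = 5/36.
Multiplying each by its prior: 2/7 · 5/36 = 5/126, 2/7 · 2/9 = 4/63, 3/14 · 1/4 = 3/56, 3/14 · 5/36 = 5/168; these sum to 47/252.
Dividing through by the total gives posterior P(r = 1 | data) = 10/47, P(r = 2 | data) = 16/47, P(r = 3 | data) = 27/94, P(r = 5 | data) = 15/94.
So P(white next | data) = Σ P(white next | H) P(H | data) = (1/6)(10/47) + (1/3)(16/47) + (1/2)(27/94) + (5/6)(15/94) = 20/47.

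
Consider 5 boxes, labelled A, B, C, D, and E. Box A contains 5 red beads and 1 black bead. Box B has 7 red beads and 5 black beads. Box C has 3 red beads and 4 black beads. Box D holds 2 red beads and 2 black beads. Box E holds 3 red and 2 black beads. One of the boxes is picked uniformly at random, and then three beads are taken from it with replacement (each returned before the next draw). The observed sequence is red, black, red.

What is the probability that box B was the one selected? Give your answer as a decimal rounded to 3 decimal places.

The likelihood of the observed sequence under each hypothesis: P(data | box A) = (5/6)(1/6)(5/6) = 0.11574; P(data | box B) = (7/12)(5/12)(7/12) = 0.14178; P(data | box C) = (3/7)(4/7)(3/7) = 0.10496; P(data | box D) = (2/4)(2/4)(2/4) = 0.125; P(data | box E) = (3/5)(2/5)(3/5) = 0.144.
The prior-weighted likelihoods are 1/5 · 0.11574 = 0.023148, 1/5 · 0.14178 = 0.028356, 1/5 · 0.10496 = 0.020991, 1/5 · 0.125 = 0.025, 1/5 · 0.144 = 0.0288; these sum to 0.1263.
By Bayes' rule, P(box B | data) = (0.028356) / (0.1263) = 0.22452.

0.225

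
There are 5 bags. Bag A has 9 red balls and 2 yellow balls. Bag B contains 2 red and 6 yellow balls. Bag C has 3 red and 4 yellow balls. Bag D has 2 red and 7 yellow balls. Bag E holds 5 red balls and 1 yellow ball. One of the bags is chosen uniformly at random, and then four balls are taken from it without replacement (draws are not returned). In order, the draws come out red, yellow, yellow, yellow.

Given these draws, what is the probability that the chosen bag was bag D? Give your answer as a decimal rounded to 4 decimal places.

For each hypothesis, P(data | H) works out to: P(data | bag A) = (9/11)(2/10)(1/9)(0/8) = 0; P(data | bag B) = (2/8)(6/7)(5/6)(4/5) = 0.14286; P(data | bag C) = (3/7)(4/6)(3/5)(2/4) = 0.085714; P(data | bag D) = (2/9)(7/8)(6/7)(5/6) = 0.13889; P(data | bag E) = (5/6)(1/5)(0/4) = 0.
Multiplying each by its prior: 1/5 · 0 = 0, 1/5 · 0.14286 = 0.028571, 1/5 · 0.085714 = 0.017143, 1/5 · 0.13889 = 0.027778, 1/5 · 0 = 0; summing to 0.073492.
So P(bag D | data) = (0.027778) / (0.073492) = 0.37797.

0.3780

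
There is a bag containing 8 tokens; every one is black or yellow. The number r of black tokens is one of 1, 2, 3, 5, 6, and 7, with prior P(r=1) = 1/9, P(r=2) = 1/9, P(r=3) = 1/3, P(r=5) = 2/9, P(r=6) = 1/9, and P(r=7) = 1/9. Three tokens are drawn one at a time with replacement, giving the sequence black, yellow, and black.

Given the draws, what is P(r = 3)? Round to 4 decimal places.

0.3089

Under each hypothesis, the probability of the observed sequence is: P(data | r = 1) = (1/8)(7/8)(1/8) = 0.013672; P(data | r = 2) = (2/8)(6/8)(2/8) = 0.046875; P(data | r = 3) = (3/8)(5/8)(3/8) = 0.087891; P(data | r = 5) = (5/8)(3/8)(5/8) = 0.14648; P(data | r = 6) = (6/8)(2/8)(6/8) = 0.14062; P(data | r = 7) = (7/8)(1/8)(7/8) = 0.095703.
The prior-weighted likelihoods are 1/9 · 0.013672 = 0.0015191, 1/9 · 0.046875 = 0.0052083, 1/3 · 0.087891 = 0.029297, 2/9 · 0.14648 = 0.032552, 1/9 · 0.14062 = 0.015625, 1/9 · 0.095703 = 0.010634; with total 0.094835.
Therefore the posterior P(r = 3 | data) = (0.029297) / (0.094835) = 0.30892.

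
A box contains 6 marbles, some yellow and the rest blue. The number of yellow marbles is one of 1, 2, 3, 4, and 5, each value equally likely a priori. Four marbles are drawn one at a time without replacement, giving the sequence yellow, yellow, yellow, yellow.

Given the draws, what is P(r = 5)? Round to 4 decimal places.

0.8333

The likelihood of the observed sequence under each hypothesis: P(data | r = 1) = (1/6)(0/5) = 0; P(data | r = 2) = (2/6)(1/5)(0/4) = 0; P(data | r = 3) = (3/6)(2/5)(1/4)(0/3) = 0; P(data | r = 4) = (4/6)(3/5)(2/4)(1/3) = 1/15; P(data | r = 5) = (5/6)(4/5)(3/4)(2/3) = 1/3.
Multiplying each by its prior: 1/5 · 0 = 0, 1/5 · 0 = 0, 1/5 · 0 = 0, 1/5 · 1/15 = 1/75, 1/5 · 1/3 = 1/15; with total 2/25.
By Bayes' rule, P(r = 5 | data) = (1/15) / (2/25) = 5/6.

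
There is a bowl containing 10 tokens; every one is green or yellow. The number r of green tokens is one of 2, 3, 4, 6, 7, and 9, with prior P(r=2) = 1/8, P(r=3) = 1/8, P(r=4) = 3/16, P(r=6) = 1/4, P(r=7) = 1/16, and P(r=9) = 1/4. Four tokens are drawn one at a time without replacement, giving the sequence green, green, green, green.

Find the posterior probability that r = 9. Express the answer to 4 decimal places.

0.8372

For each hypothesis, P(data | H) works out to: P(data | r = 2) = (2/10)(1/9)(0/8) = 0; P(data | r = 3) = (3/10)(2/9)(1/8)(0/7) = 0; P(data | r = 4) = (4/10)(3/9)(2/8)(1/7) = 0.0047619; P(data | r = 6) = (6/10)(5/9)(4/8)(3/7) = 0.071429; P(data | r = 7) = (7/10)(6/9)(5/8)(4/7) = 0.16667; P(data | r = 9) = (9/10)(8/9)(7/8)(6/7) = 0.6.
Weighting by the prior gives 1/8 · 0 = 0, 1/8 · 0 = 0, 3/16 · 0.0047619 = 0.00089286, 1/4 · 0.071429 = 0.017857, 1/16 · 0.16667 = 0.010417, 1/4 · 0.6 = 0.15; summing to 0.17917.
So P(r = 9 | data) = (0.15) / (0.17917) = 0.83721.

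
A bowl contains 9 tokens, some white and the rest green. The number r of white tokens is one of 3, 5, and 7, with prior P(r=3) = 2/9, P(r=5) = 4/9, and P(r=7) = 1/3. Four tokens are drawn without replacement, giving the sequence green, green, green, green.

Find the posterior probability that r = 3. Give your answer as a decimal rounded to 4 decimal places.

0.8824

For each hypothesis, P(data | H) works out to: P(data | r = 3) = (6/9)(5/8)(4/7)(3/6) = 5/42; P(data | r = 5) = (4/9)(3/8)(2/7)(1/6) = 1/126; P(data | r = 7) = (2/9)(1/8)(0/7) = 0.
Weighting by the prior gives 2/9 · 5/42 = 5/189, 4/9 · 1/126 = 2/567, 1/3 · 0 = 0; summing to 17/567.
Hence P(r = 3 | data) = (5/189) / (17/567) = 15/17.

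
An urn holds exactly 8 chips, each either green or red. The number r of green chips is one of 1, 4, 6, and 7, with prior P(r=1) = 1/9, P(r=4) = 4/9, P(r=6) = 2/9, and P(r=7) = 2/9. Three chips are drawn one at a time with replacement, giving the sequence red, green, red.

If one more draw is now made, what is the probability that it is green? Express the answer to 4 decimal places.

0.4969

Compute the likelihood of the observed sequence for each case: P(data | r = 1) = (7/8)(1/8)(7/8) = 0.095703; P(data | r = 4) = (4/8)(4/8)(4/8) = 0.125; P(data | r = 6) = (2/8)(6/8)(2/8) = 0.046875; P(data | r = 7) = (1/8)(7/8)(1/8) = 0.013672.
The prior-weighted likelihoods are 1/9 · 0.095703 = 0.010634, 4/9 · 0.125 = 0.055556, 2/9 · 0.046875 = 0.010417, 2/9 · 0.013672 = 0.0030382; summing to 0.079644.
Normalising, the posterior is P(r = 1 | data) = 0.13351, P(r = 4 | data) = 0.69755, P(r = 6 | data) = 0.13079, P(r = 7 | data) = 0.038147.
The predictive probability is P(green next | data) = (1/8)(0.13351) + (1/2)(0.69755) + (3/4)(0.13079) + (7/8)(0.038147) = 0.49693.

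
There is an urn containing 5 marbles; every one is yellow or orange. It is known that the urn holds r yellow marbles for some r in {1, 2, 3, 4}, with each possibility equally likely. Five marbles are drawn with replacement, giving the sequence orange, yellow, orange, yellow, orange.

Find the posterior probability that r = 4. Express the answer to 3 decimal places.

0.062

Under each hypothesis, the probability of the observed sequence is: P(data | r = 1) = (4/5)(1/5)(4/5)(1/5)(4/5) = 0.02048; P(data | r = 2) = (3/5)(2/5)(3/5)(2/5)(3/5) = 0.03456; P(data | r = 3) = (2/5)(3/5)(2/5)(3/5)(2/5) = 0.02304; P(data | r = 4) = (1/5)(4/5)(1/5)(4/5)(1/5) = 0.00512.
Weighting by the prior gives 1/4 · 0.02048 = 0.00512, 1/4 · 0.03456 = 0.00864, 1/4 · 0.02304 = 0.00576, 1/4 · 0.00512 = 0.00128; these sum to 0.0208.
By Bayes' rule, P(r = 4 | data) = (0.00128) / (0.0208) = 0.061538.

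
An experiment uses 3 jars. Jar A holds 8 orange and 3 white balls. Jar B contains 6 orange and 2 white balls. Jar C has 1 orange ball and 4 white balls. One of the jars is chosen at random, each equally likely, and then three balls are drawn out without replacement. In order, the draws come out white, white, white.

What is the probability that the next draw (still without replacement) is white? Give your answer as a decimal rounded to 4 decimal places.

0.4925

Under each hypothesis, the probability of the observed sequence is: P(data | jar A) = (3/11)(2/10)(1/9) = 1/165; P(data | jar B) = (2/8)(1/7)(0/6) = 0; P(data | jar C) = (4/5)(3/4)(2/3) = 2/5.
The prior-weighted likelihoods are 1/3 · 1/165 = 1/495, 1/3 · 0 = 0, 1/3 · 2/5 = 2/15; summing to 67/495.
The posterior is then P(jar A | data) = 1/67, P(jar B | data) = 0, P(jar C | data) = 66/67.
The predictive probability is P(white next | data) = (0)(1/67) + (1/2)(66/67) = 33/67.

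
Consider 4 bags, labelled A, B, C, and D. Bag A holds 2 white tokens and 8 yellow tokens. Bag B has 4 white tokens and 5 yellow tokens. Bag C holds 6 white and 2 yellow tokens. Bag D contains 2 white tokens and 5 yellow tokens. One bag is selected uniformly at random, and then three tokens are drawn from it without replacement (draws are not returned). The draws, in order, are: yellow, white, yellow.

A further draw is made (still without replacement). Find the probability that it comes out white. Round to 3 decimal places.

0.342

Compute the likelihood of the observed sequence for each case: P(data | bag A) = (8/10)(2/9)(7/8) = 0.15556; P(data | bag B) = (5/9)(4/8)(4/7) = 0.15873; P(data | bag C) = (2/8)(6/7)(1/6) = 0.035714; P(data | bag D) = (5/7)(2/6)(4/5) = 0.19048.
Weighting by the prior gives 1/4 · 0.15556 = 0.038889, 1/4 · 0.15873 = 0.039683, 1/4 · 0.035714 = 0.0089286, 1/4 · 0.19048 = 0.047619; these sum to 0.13512.
Normalising, the posterior is P(bag A | data) = 0.28781, P(bag B | data) = 0.29369, P(bag C | data) = 0.066079, P(bag D | data) = 0.35242.
The predictive probability is P(white next | data) = (1/7)(0.28781) + (1/2)(0.29369) + (1)(0.066079) + (1/4)(0.35242) = 0.34214.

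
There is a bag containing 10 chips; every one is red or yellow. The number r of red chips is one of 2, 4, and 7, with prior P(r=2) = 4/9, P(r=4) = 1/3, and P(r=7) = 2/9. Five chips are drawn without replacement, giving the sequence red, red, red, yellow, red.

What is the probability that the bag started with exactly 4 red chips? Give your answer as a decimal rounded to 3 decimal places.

Compute the likelihood of the observed sequence for each case: P(data | r = 2) = (2/10)(1/9)(0/8) = 0; P(data | r = 4) = (4/10)(3/9)(2/8)(6/7)(1/6) = 1/210; P(data | r = 7) = (7/10)(6/9)(5/8)(3/7)(4/6) = 1/12.
Multiplying each by its prior: 4/9 · 0 = 0, 1/3 · 1/210 = 1/630, 2/9 · 1/12 = 1/54; with total 19/945.
Hence P(r = 4 | data) = (1/630) / (19/945) = 3/38.

0.079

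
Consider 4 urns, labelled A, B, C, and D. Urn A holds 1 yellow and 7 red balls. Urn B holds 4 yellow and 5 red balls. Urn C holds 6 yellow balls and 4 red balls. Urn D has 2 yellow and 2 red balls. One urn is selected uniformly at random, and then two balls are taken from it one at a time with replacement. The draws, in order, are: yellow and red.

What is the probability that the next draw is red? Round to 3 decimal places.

0.536

For each hypothesis, P(data | H) works out to: P(data | urn A) = (1/8)(7/8) = 0.10938; P(data | urn B) = (4/9)(5/9) = 0.24691; P(data | urn C) = (6/10)(4/10) = 0.24; P(data | urn D) = (2/4)(2/4) = 0.25.
Weighting by the prior gives 1/4 · 0.10938 = 0.027344, 1/4 · 0.24691 = 0.061728, 1/4 · 0.24 = 0.06, 1/4 · 0.25 = 0.0625; these sum to 0.21157.
Normalising, the posterior is P(urn A | data) = 0.12924, P(urn B | data) = 0.29176, P(urn C | data) = 0.28359, P(urn D | data) = 0.29541.
So P(red next | data) = Σ P(red next | H) P(H | data) = (7/8)(0.12924) + (5/9)(0.29176) + (2/5)(0.28359) + (1/2)(0.29541) = 0.53632.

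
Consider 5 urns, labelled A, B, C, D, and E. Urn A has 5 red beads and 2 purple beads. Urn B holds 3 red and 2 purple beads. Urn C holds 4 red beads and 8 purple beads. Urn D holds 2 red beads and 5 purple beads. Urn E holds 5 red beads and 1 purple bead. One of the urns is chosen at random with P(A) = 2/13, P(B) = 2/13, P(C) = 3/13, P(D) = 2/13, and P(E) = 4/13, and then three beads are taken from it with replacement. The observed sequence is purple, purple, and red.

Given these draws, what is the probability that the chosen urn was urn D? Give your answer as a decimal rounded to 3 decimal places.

0.256

Compute the likelihood of the observed sequence for each case: P(data | urn A) = (2/7)(2/7)(5/7) = 0.058309; P(data | urn B) = (2/5)(2/5)(3/5) = 0.096; P(data | urn C) = (8/12)(8/12)(4/12) = 0.14815; P(data | urn D) = (5/7)(5/7)(2/7) = 0.14577; P(data | urn E) = (1/6)(1/6)(5/6) = 0.023148.
Weighting by the prior gives 2/13 · 0.058309 = 0.0089706, 2/13 · 0.096 = 0.014769, 3/13 · 0.14815 = 0.034188, 2/13 · 0.14577 = 0.022427, 4/13 · 0.023148 = 0.0071225; these sum to 0.087477.
Therefore the posterior P(urn D | data) = (0.022427) / (0.087477) = 0.25637.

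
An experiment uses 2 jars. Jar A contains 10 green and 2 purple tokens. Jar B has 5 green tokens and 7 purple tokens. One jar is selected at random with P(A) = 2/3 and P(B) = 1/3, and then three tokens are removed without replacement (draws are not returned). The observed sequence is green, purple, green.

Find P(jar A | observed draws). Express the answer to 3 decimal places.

Under each hypothesis, the probability of the observed sequence is: P(data | jar A) = (10/12)(2/11)(9/10) = 3/22; P(data | jar B) = (5/12)(7/11)(4/10) = 7/66.
The prior-weighted likelihoods are 2/3 · 3/22 = 1/11, 1/3 · 7/66 = 7/198; these sum to 25/198.
By Bayes' rule, P(jar A | data) = (1/11) / (25/198) = 18/25.

0.720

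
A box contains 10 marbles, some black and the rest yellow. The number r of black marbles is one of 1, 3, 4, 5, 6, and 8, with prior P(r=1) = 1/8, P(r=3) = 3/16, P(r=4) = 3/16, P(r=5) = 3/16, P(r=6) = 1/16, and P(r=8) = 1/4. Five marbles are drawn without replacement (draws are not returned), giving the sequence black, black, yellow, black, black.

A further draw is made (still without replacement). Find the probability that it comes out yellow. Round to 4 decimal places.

The likelihood of the observed sequence under each hypothesis: P(data | r = 1) = (1/10)(0/9) = 0; P(data | r = 3) = (3/10)(2/9)(7/8)(1/7)(0/6) = 0; P(data | r = 4) = (4/10)(3/9)(6/8)(2/7)(1/6) = 0.0047619; P(data | r = 5) = (5/10)(4/9)(5/8)(3/7)(2/6) = 0.019841; P(data | r = 6) = (6/10)(5/9)(4/8)(4/7)(3/6) = 0.047619; P(data | r = 8) = (8/10)(7/9)(2/8)(6/7)(5/6) = 0.11111.
Multiplying each by its prior: 1/8 · 0 = 0, 3/16 · 0 = 0, 3/16 · 0.0047619 = 0.00089286, 3/16 · 0.019841 = 0.0037202, 1/16 · 0.047619 = 0.0029762, 1/4 · 0.11111 = 0.027778; these sum to 0.035367.
Dividing through by the total gives posterior P(r = 1 | data) = 0, P(r = 3 | data) = 0, P(r = 4 | data) = 0.025245, P(r = 5 | data) = 0.10519, P(r = 6 | data) = 0.084151, P(r = 8 | data) = 0.78541.
The predictive probability is P(yellow next | data) = (1)(0.025245) + (4/5)(0.10519) + (3/5)(0.084151) + (1/5)(0.78541) = 0.31697.

0.3170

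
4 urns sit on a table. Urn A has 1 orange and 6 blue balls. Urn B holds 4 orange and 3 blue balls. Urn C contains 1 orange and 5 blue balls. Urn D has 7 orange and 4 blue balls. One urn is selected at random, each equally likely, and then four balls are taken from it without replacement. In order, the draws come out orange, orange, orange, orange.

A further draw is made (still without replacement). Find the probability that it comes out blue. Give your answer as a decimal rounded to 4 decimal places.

For each hypothesis, P(data | H) works out to: P(data | urn A) = (1/7)(0/6) = 0; P(data | urn B) = (4/7)(3/6)(2/5)(1/4) = 0.028571; P(data | urn C) = (1/6)(0/5) = 0; P(data | urn D) = (7/11)(6/10)(5/9)(4/8) = 0.10606.
Weighting by the prior gives 1/4 · 0 = 0, 1/4 · 0.028571 = 0.0071429, 1/4 · 0 = 0, 1/4 · 0.10606 = 0.026515; summing to 0.033658.
Normalising, the posterior is P(urn A | data) = 0, P(urn B | data) = 0.21222, P(urn C | data) = 0, P(urn D | data) = 0.78778.
So P(blue next | data) = Σ P(blue next | H) P(H | data) = (1)(0.21222) + (4/7)(0.78778) = 0.66238.

0.6624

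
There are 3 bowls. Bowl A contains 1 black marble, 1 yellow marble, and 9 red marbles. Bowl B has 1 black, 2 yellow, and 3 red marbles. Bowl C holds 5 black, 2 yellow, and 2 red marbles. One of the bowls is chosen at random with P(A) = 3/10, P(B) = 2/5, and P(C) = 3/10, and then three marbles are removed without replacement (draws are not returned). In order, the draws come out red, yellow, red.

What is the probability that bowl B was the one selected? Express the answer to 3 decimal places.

The likelihood of the observed sequence under each hypothesis: P(data | bowl A) = (9/11)(1/10)(8/9) = 0.072727; P(data | bowl B) = (3/6)(2/5)(2/4) = 0.1; P(data | bowl C) = (2/9)(2/8)(1/7) = 0.0079365.
Multiplying each by its prior: 3/10 · 0.072727 = 0.021818, 2/5 · 0.1 = 0.04, 3/10 · 0.0079365 = 0.002381; summing to 0.064199.
Hence P(bowl B | data) = (0.04) / (0.064199) = 0.62306.

0.623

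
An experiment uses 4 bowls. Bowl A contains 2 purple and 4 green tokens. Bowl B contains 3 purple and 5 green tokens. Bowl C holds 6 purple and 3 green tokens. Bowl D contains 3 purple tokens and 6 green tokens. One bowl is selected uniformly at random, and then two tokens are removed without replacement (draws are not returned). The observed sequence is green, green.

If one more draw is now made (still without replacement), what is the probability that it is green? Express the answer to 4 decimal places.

For each hypothesis, P(data | H) works out to: P(data | bowl A) = (4/6)(3/5) = 2/5; P(data | bowl B) = (5/8)(4/7) = 5/14; P(data | bowl C) = (3/9)(2/8) = 1/12; P(data | bowl D) = (6/9)(5/8) = 5/12.
Weighting by the prior gives 1/4 · 2/5 = 1/10, 1/4 · 5/14 = 5/56, 1/4 · 1/12 = 1/48, 1/4 · 5/12 = 5/48; these sum to 11/35.
The posterior is then P(bowl A | data) = 7/22, P(bowl B | data) = 25/88, P(bowl C | data) = 35/528, P(bowl D | data) = 175/528.
The predictive probability is P(green next | data) = (1/2)(7/22) + (1/2)(25/88) + (1/7)(35/528) + (4/7)(175/528) = 1/2.

0.5000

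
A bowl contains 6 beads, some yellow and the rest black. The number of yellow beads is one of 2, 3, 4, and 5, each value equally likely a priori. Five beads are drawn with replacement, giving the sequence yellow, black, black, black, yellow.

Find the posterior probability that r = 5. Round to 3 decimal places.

Compute the likelihood of the observed sequence for each case: P(data | r = 2) = (2/6)(4/6)(4/6)(4/6)(2/6) = 0.032922; P(data | r = 3) = (3/6)(3/6)(3/6)(3/6)(3/6) = 0.03125; P(data | r = 4) = (4/6)(2/6)(2/6)(2/6)(4/6) = 0.016461; P(data | r = 5) = (5/6)(1/6)(1/6)(1/6)(5/6) = 0.003215.
Multiplying each by its prior: 1/4 · 0.032922 = 0.0082305, 1/4 · 0.03125 = 0.0078125, 1/4 · 0.016461 = 0.0041152, 1/4 · 0.003215 = 0.00080376; with total 0.020962.
By Bayes' rule, P(r = 5 | data) = (0.00080376) / (0.020962) = 0.038344.

0.038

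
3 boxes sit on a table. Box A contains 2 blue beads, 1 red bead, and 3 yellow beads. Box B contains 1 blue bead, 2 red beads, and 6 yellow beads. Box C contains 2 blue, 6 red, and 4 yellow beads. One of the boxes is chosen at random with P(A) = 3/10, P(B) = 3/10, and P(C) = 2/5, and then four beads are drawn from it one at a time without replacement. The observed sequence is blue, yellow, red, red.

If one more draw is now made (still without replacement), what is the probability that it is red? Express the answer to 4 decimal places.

0.4358

For each hypothesis, P(data | H) works out to: P(data | box A) = (2/6)(3/5)(1/4)(0/3) = 0; P(data | box B) = (1/9)(6/8)(2/7)(1/6) = 0.0039683; P(data | box C) = (2/12)(4/11)(6/10)(5/9) = 0.020202.
Weighting by the prior gives 3/10 · 0 = 0, 3/10 · 0.0039683 = 0.0011905, 2/5 · 0.020202 = 0.0080808; these sum to 0.0092713.
The posterior is then P(box A | data) = 0, P(box B | data) = 0.1284, P(box C | data) = 0.8716.
Averaging over the posterior, P(red next | data) = (0)(0.1284) + (1/2)(0.8716) = 0.4358.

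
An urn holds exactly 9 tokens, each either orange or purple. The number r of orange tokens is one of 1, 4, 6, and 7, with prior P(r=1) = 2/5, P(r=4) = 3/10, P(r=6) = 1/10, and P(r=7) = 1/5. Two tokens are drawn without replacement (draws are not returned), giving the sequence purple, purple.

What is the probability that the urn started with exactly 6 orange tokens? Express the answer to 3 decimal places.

The likelihood of the observed sequence under each hypothesis: P(data | r = 1) = (8/9)(7/8) = 7/9; P(data | r = 4) = (5/9)(4/8) = 5/18; P(data | r = 6) = (3/9)(2/8) = 1/12; P(data | r = 7) = (2/9)(1/8) = 1/36.
Multiplying each by its prior: 2/5 · 7/9 = 14/45, 3/10 · 5/18 = 1/12, 1/10 · 1/12 = 1/120, 1/5 · 1/36 = 1/180; with total 49/120.
By Bayes' rule, P(r = 6 | data) = (1/120) / (49/120) = 1/49.

0.020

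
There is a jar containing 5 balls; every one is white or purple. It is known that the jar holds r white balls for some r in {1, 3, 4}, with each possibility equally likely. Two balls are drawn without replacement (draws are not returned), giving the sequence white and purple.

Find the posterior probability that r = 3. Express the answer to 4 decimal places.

0.4286

The likelihood of the observed sequence under each hypothesis: P(data | r = 1) = (1/5)(4/4) = 1/5; P(data | r = 3) = (3/5)(2/4) = 3/10; P(data | r = 4) = (4/5)(1/4) = 1/5.
Multiplying each by its prior: 1/3 · 1/5 = 1/15, 1/3 · 3/10 = 1/10, 1/3 · 1/5 = 1/15; with total 7/30.
By Bayes' rule, P(r = 3 | data) = (1/10) / (7/30) = 3/7.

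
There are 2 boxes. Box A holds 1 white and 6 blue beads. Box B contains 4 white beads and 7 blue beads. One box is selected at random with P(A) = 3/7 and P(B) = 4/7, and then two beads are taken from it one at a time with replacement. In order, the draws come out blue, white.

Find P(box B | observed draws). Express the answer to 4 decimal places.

Compute the likelihood of the observed sequence for each case: P(data | box A) = (6/7)(1/7) = 0.12245; P(data | box B) = (7/11)(4/11) = 0.2314.
Weighting by the prior gives 3/7 · 0.12245 = 0.052478, 4/7 · 0.2314 = 0.13223; summing to 0.18471.
By Bayes' rule, P(box B | data) = (0.13223) / (0.18471) = 0.71589.

0.7159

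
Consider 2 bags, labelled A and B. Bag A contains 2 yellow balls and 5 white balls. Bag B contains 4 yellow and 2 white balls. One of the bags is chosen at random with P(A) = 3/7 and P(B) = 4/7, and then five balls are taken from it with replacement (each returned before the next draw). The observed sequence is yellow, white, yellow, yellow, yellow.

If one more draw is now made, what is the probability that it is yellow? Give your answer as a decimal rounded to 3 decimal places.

For each hypothesis, P(data | H) works out to: P(data | bag A) = (2/7)(5/7)(2/7)(2/7)(2/7) = 0.0047599; P(data | bag B) = (4/6)(2/6)(4/6)(4/6)(4/6) = 0.065844.
Multiplying each by its prior: 3/7 · 0.0047599 = 0.00204, 4/7 · 0.065844 = 0.037625; these sum to 0.039665.
Normalising, the posterior is P(bag A | data) = 0.05143, P(bag B | data) = 0.94857.
The predictive probability is P(yellow next | data) = (2/7)(0.05143) + (2/3)(0.94857) = 0.64707.

0.647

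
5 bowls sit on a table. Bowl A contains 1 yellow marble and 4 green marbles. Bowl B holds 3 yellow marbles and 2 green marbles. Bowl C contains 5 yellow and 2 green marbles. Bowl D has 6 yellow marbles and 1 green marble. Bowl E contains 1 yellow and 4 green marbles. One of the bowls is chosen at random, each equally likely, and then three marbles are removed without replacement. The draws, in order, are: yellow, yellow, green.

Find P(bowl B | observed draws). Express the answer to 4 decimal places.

0.3750

For each hypothesis, P(data | H) works out to: P(data | bowl A) = (1/5)(0/4) = 0; P(data | bowl B) = (3/5)(2/4)(2/3) = 1/5; P(data | bowl C) = (5/7)(4/6)(2/5) = 4/21; P(data | bowl D) = (6/7)(5/6)(1/5) = 1/7; P(data | bowl E) = (1/5)(0/4) = 0.
The prior-weighted likelihoods are 1/5 · 0 = 0, 1/5 · 1/5 = 1/25, 1/5 · 4/21 = 4/105, 1/5 · 1/7 = 1/35, 1/5 · 0 = 0; summing to 8/75.
By Bayes' rule, P(bowl B | data) = (1/25) / (8/75) = 3/8.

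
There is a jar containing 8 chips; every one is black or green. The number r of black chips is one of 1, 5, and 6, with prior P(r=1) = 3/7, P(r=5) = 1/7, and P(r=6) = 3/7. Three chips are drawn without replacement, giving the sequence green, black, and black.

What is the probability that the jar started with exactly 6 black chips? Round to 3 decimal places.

The likelihood of the observed sequence under each hypothesis: P(data | r = 1) = (7/8)(1/7)(0/6) = 0; P(data | r = 5) = (3/8)(5/7)(4/6) = 5/28; P(data | r = 6) = (2/8)(6/7)(5/6) = 5/28.
Weighting by the prior gives 3/7 · 0 = 0, 1/7 · 5/28 = 5/196, 3/7 · 5/28 = 15/196; summing to 5/49.
Therefore the posterior P(r = 6 | data) = (15/196) / (5/49) = 3/4.

0.750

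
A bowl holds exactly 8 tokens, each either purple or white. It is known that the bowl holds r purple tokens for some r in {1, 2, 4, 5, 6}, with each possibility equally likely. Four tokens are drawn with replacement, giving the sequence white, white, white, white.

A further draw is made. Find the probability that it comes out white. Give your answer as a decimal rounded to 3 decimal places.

The likelihood of the observed sequence under each hypothesis: P(data | r = 1) = (7/8)(7/8)(7/8)(7/8) = 0.58618; P(data | r = 2) = (6/8)(6/8)(6/8)(6/8) = 0.31641; P(data | r = 4) = (4/8)(4/8)(4/8)(4/8) = 0.0625; P(data | r = 5) = (3/8)(3/8)(3/8)(3/8) = 0.019775; P(data | r = 6) = (2/8)(2/8)(2/8)(2/8) = 0.0039062.
The prior-weighted likelihoods are 1/5 · 0.58618 = 0.11724, 1/5 · 0.31641 = 0.063281, 1/5 · 0.0625 = 0.0125, 1/5 · 0.019775 = 0.0039551, 1/5 · 0.0039062 = 0.00078125; summing to 0.19775.
The posterior is then P(r = 1 | data) = 0.59284, P(r = 2 | data) = 0.32, P(r = 4 | data) = 0.06321, P(r = 5 | data) = 0.02, P(r = 6 | data) = 0.0039506.
So P(white next | data) = Σ P(white next | H) P(H | data) = (7/8)(0.59284) + (3/4)(0.32) + (1/2)(0.06321) + (3/8)(0.02) + (1/4)(0.0039506) = 0.79883.

0.799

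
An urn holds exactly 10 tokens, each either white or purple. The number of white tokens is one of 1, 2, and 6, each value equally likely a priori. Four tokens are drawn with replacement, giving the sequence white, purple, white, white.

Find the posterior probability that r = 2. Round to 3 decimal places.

0.068

For each hypothesis, P(data | H) works out to: P(data | r = 1) = (1/10)(9/10)(1/10)(1/10) = 0.0009; P(data | r = 2) = (2/10)(8/10)(2/10)(2/10) = 0.0064; P(data | r = 6) = (6/10)(4/10)(6/10)(6/10) = 0.0864.
Multiplying each by its prior: 1/3 · 0.0009 = 0.0003, 1/3 · 0.0064 = 0.0021333, 1/3 · 0.0864 = 0.0288; with total 0.031233.
Hence P(r = 2 | data) = (0.0021333) / (0.031233) = 0.068303.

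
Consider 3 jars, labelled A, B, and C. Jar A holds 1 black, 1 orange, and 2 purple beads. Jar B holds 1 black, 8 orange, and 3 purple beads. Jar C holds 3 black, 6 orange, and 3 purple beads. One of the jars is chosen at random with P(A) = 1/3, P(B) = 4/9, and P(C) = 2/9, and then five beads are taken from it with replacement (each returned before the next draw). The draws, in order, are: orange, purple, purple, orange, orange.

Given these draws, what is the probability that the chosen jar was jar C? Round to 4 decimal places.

The likelihood of the observed sequence under each hypothesis: P(data | jar A) = (1/4)(2/4)(2/4)(1/4)(1/4) = 0.0039062; P(data | jar B) = (8/12)(3/12)(3/12)(8/12)(8/12) = 0.018519; P(data | jar C) = (6/12)(3/12)(3/12)(6/12)(6/12) = 0.0078125.
Weighting by the prior gives 1/3 · 0.0039062 = 0.0013021, 4/9 · 0.018519 = 0.0082305, 2/9 · 0.0078125 = 0.0017361; with total 0.011269.
Therefore the posterior P(jar C | data) = (0.0017361) / (0.011269) = 0.15407.

0.1541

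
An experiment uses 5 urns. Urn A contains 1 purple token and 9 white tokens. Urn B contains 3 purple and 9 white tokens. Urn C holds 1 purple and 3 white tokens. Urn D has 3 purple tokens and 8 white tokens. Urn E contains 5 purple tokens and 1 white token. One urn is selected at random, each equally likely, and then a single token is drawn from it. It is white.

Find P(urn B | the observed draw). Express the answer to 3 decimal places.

Under each hypothesis, the probability of this draw is: P(data | urn A) = (9/10) = 0.9; P(data | urn B) = (9/12) = 0.75; P(data | urn C) = (3/4) = 0.75; P(data | urn D) = (8/11) = 0.72727; P(data | urn E) = (1/6) = 0.16667.
The prior-weighted likelihoods are 1/5 · 0.9 = 0.18, 1/5 · 0.75 = 0.15, 1/5 · 0.75 = 0.15, 1/5 · 0.72727 = 0.14545, 1/5 · 0.16667 = 0.033333; with total 0.65879.
Therefore the posterior P(urn B | data) = (0.15) / (0.65879) = 0.22769.

0.228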